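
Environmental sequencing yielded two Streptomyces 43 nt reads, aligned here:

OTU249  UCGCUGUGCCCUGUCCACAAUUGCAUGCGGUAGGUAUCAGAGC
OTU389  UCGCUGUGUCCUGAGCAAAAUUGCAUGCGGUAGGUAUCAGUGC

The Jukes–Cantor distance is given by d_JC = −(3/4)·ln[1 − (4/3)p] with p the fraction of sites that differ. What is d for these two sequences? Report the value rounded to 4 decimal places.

0.1263

The sequences differ at positions 9 (C/U), 14 (U/A), 15 (C/G), 18 (C/A), 41 (A/U).
p = 5/43 = 0.116279.
d = −0.75 · ln(1 − (4/3)·0.116279) = −0.75 · ln(0.844961) = −0.75 · (-0.168465) = 0.1263.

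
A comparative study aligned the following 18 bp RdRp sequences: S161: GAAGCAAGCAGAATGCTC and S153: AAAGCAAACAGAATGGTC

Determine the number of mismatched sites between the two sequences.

3

The sequences differ at positions 1 (G/A), 8 (G/A), 16 (C/G).
That gives 3 mismatches out of 18 aligned sites, so the Hamming distance is 3.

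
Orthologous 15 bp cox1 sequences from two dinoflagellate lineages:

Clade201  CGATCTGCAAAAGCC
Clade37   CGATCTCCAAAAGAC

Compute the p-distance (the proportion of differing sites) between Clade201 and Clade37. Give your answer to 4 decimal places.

0.1333

Differing sites — 7:G/C; 14:C/A.
There are 2 differences over 15 sites, so p = 2/15 = 0.1333.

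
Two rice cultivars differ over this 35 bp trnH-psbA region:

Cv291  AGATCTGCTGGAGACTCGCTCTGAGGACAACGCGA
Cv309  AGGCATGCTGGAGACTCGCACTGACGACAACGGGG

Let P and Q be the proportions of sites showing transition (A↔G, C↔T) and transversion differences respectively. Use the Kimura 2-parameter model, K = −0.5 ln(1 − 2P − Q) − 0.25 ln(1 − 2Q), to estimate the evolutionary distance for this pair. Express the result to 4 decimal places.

0.2331

The sequences differ at positions 3 (A/G, transition), 4 (T/C, transition), 5 (C/A, transversion), 20 (T/A, transversion), 25 (G/C, transversion), 33 (C/G, transversion), 35 (A/G, transition).
Of the 7 differences, 3 transitions and 4 transversions over 35 sites: P = 3/35 = 0.085714, Q = 4/35 = 0.114286.
d = −0.5·ln(0.714286) − 0.25·ln(0.771428) = −0.5·(-0.336472) − 0.25·(-0.259512) = 0.2331.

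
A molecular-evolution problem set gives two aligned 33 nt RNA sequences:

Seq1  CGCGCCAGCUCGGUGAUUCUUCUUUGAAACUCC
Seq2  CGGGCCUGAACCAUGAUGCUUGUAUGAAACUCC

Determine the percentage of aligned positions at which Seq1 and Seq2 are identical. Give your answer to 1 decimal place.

Mismatches occur at site 3 (C↔G), site 7 (A↔U), site 9 (C↔A), site 10 (U↔A), site 12 (G↔C), site 13 (G↔A), site 18 (U↔G), site 22 (C↔G), site 24 (U↔A).
24 of the 33 sites match, so the percent identity is 24/33 × 100 = 72.7%.

72.7%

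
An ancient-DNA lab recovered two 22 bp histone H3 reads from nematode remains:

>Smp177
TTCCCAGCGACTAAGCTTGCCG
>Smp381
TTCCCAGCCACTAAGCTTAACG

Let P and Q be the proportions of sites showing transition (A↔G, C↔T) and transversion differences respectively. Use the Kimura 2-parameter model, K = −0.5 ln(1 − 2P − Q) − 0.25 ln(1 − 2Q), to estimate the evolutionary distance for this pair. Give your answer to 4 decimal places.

0.1505

Differing sites — 9:G/C (Tv); 19:G/A (Ti); 20:C/A (Tv).
Of the 3 differences, 1 transition and 2 transversions over 22 sites: P = 1/22 = 0.045455, Q = 2/22 = 0.090909.
d = −0.5·ln(0.818181) − 0.25·ln(0.818182) = −0.5·(-0.200672) − 0.25·(-0.200670) = 0.1505.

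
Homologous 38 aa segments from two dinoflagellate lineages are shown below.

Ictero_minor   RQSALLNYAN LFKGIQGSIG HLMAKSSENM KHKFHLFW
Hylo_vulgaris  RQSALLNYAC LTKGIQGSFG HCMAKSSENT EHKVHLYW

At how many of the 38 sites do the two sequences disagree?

The sequences differ at positions 10 (N/C), 12 (F/T), 19 (I/F), 22 (L/C), 30 (M/T), 31 (K/E), 34 (F/V), 37 (F/Y).
That gives 8 mismatches out of 38 aligned sites, so the Hamming distance is 8.

8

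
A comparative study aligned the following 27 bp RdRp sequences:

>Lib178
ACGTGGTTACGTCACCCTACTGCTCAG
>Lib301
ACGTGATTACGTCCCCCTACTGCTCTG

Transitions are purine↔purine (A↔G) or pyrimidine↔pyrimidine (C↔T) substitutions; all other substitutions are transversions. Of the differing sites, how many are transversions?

2

The sequences differ at positions 6 (G/A, transition), 14 (A/C, transversion), 26 (A/T, transversion).
Of the 3 differences, 1 transition and 2 transversions, so the answer is 2.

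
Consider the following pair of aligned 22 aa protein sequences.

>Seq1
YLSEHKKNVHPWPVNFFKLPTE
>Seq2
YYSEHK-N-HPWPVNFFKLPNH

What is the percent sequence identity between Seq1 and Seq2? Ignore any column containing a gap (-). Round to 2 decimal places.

Excluding the 2 gap columns leaves 20 comparable sites.
The sequences differ at positions 2 (L/Y), 21 (T/N), 22 (E/H).
17 of the 20 comparable sites match, so the percent identity is 17/20 × 100 = 85.00%.

85.00%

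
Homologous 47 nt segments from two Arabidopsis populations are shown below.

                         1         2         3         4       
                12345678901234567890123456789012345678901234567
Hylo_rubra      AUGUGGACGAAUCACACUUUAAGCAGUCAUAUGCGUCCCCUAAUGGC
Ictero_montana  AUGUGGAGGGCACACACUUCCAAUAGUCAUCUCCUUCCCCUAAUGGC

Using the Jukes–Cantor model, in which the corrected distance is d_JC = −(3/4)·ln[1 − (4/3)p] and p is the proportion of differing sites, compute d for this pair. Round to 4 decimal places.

Differing sites — 8:C/G; 10:A/G; 11:A/C; 12:U/A; 20:U/C; 21:A/C; 23:G/A; 24:C/U; 31:A/C; 33:G/C; 35:G/U.
p = 11/47 = 0.234043.
d = −0.75 · ln(1 − (4/3)·0.234043) = −0.75 · ln(0.687943) = −0.75 · (-0.374049) = 0.2805.

0.2805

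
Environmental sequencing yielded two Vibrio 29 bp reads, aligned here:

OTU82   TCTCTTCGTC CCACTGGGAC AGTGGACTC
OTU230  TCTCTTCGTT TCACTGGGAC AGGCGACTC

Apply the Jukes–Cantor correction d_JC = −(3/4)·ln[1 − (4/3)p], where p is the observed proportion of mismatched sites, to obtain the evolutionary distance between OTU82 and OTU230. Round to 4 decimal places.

Differing sites — 10:C/T; 11:C/T; 23:T/G; 24:G/C.
p = 4/29 = 0.137931.
d = −0.75 · ln(1 − (4/3)·0.137931) = −0.75 · ln(0.816092) = −0.75 · (-0.203228) = 0.1524.

0.1524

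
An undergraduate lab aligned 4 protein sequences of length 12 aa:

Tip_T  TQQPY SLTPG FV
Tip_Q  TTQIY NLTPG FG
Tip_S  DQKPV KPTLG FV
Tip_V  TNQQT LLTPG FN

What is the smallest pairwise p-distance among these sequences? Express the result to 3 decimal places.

0.333

Pairwise Hamming distances:
  Tip_T vs Tip_Q: 4
  Tip_T vs Tip_S: 6
  Tip_T vs Tip_V: 5
  Tip_Q vs Tip_S: 9
  Tip_Q vs Tip_V: 5
  Tip_S vs Tip_V: 9
The smallest is 4 mismatches, between Tip_T and Tip_Q; p = 4/12 = 0.333.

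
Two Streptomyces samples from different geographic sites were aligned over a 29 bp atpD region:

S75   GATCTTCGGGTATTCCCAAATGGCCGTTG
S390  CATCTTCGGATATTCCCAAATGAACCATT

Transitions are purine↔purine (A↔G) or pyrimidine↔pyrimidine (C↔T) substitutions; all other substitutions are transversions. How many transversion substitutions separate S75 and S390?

Differing sites — 1:G/C (Tv); 10:G/A (Ti); 23:G/A (Ti); 24:C/A (Tv); 26:G/C (Tv); 27:T/A (Tv); 29:G/T (Tv).
Of the 7 differences, 2 transitions and 5 transversions, so the answer is 5.

5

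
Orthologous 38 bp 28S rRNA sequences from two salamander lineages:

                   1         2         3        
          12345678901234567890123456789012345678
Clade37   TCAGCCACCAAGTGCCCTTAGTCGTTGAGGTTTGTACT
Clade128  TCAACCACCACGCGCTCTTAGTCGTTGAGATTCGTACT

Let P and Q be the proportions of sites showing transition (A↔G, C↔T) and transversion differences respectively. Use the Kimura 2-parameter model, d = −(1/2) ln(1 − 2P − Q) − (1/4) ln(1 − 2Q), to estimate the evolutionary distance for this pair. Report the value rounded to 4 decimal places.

0.1844

Mismatches occur at site 4 (G→A, transition), site 11 (A→C, transversion), site 13 (T→C, transition), site 16 (C→T, transition), site 30 (G→A, transition), site 33 (T→C, transition).
Of the 6 differences, 5 transitions and 1 transversion over 38 sites: P = 5/38 = 0.131579, Q = 1/38 = 0.026316.
d = −0.5·ln(0.710526) − 0.25·ln(0.947368) = −0.5·(-0.341750) − 0.25·(-0.054068) = 0.1844.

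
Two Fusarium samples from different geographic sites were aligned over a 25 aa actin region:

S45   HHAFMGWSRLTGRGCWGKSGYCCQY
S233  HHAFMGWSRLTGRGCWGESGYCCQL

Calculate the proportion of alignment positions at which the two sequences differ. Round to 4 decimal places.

Differing sites — 18:K/E; 25:Y/L.
There are 2 differences over 25 sites, so p = 2/25 = 0.0800.

0.0800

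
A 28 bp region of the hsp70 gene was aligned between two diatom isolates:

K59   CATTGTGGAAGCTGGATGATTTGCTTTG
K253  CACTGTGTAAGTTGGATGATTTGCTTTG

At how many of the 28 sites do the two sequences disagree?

3

Differing sites — 3:T/C; 8:G/T; 12:C/T.
That gives 3 mismatches out of 28 aligned sites, so the Hamming distance is 3.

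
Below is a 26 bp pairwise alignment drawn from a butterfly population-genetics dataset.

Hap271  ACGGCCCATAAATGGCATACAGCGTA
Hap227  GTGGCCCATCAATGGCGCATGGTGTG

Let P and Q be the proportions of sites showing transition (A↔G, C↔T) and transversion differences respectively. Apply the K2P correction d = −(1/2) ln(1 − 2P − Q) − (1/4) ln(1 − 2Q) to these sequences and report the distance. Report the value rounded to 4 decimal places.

Differing sites — 1:A/G (Ti); 2:C/T (Ti); 10:A/C (Tv); 17:A/G (Ti); 18:T/C (Ti); 20:C/T (Ti); 21:A/G (Ti); 23:C/T (Ti); 26:A/G (Ti).
Of the 9 differences, 8 transitions and 1 transversion over 26 sites: P = 8/26 = 0.307692, Q = 1/26 = 0.038462.
d = −0.5·ln(0.346154) − 0.25·ln(0.923076) = −0.5·(-1.060872) − 0.25·(-0.080044) = 0.5504.

0.5504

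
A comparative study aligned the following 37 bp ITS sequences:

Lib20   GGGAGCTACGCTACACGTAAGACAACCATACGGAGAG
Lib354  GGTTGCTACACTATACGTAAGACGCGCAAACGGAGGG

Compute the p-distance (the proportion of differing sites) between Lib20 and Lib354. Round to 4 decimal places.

Mismatches occur at site 3 (G↔T), site 4 (A↔T), site 10 (G↔A), site 14 (C↔T), site 24 (A↔G), site 25 (A↔C), site 26 (C↔G), site 29 (T↔A), site 36 (A↔G).
There are 9 differences over 37 sites, so p = 9/37 = 0.2432.

0.2432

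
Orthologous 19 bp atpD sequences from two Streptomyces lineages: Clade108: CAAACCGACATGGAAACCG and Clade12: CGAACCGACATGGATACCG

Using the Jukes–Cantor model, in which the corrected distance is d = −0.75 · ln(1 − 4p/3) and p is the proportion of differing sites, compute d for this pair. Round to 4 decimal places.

Differing sites — 2:A/G; 15:A/T.
p = 2/19 = 0.105263.
d = −0.75 · ln(1 − (4/3)·0.105263) = −0.75 · ln(0.859649) = −0.75 · (-0.151231) = 0.1134.

0.1134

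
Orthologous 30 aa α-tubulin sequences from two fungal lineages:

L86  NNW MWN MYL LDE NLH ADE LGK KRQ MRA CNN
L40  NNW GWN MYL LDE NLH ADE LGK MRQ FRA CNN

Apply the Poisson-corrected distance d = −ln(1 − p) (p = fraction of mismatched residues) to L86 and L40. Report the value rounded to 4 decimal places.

0.1054

The sequences differ at positions 4 (M/G), 22 (K/M), 25 (M/F).
p = 3/30 = 0.100000.
d = −ln(1 − 0.100000) = −ln(0.900000) = 0.1054.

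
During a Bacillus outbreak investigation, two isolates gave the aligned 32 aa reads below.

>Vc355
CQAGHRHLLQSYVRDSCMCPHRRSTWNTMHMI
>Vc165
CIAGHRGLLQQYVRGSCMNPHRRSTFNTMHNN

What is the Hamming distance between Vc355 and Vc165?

Mismatches occur at site 2 (Q/I), site 7 (H/G), site 11 (S/Q), site 15 (D/G), site 19 (C/N), site 26 (W/F), site 31 (M/N), site 32 (I/N).
That gives 8 mismatches out of 32 aligned sites, so the Hamming distance is 8.

8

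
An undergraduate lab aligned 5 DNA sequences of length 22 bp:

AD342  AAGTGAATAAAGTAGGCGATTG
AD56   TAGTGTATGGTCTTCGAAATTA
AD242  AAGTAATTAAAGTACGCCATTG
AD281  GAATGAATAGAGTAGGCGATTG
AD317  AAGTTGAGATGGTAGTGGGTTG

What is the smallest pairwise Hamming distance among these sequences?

Pairwise Hamming distances:
  AD342 vs AD56: 11
  AD342 vs AD242: 4
  AD342 vs AD281: 3
  AD342 vs AD317: 8
  AD56 vs AD242: 12
  AD56 vs AD281: 11
  AD56 vs AD317: 15
  AD242 vs AD281: 7
  AD242 vs AD317: 11
  AD281 vs AD317: 10
The smallest is 3, between AD342 and AD281.

3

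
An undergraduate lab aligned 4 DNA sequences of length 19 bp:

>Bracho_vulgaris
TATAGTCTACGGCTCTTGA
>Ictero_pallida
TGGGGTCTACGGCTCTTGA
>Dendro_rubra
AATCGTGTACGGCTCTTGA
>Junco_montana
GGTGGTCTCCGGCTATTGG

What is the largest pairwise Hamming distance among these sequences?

7

Pairwise Hamming distances:
  Bracho_vulgaris vs Ictero_pallida: 3
  Bracho_vulgaris vs Dendro_rubra: 3
  Bracho_vulgaris vs Junco_montana: 6
  Ictero_pallida vs Dendro_rubra: 5
  Ictero_pallida vs Junco_montana: 5
  Dendro_rubra vs Junco_montana: 7
The largest is 7, between Dendro_rubra and Junco_montana.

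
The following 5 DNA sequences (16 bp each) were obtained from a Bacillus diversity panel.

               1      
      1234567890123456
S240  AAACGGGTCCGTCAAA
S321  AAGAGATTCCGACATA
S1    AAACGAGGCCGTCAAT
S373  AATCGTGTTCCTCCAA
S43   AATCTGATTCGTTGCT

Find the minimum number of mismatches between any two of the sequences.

3

Pairwise Hamming distances:
  S240 vs S321: 6
  S240 vs S1: 3
  S240 vs S373: 5
  S240 vs S43: 8
  S321 vs S1: 7
  S321 vs S373: 9
  S321 vs S43: 11
  S1 vs S373: 7
  S1 vs S43: 9
  S373 vs S43: 8
The smallest is 3, between S240 and S1.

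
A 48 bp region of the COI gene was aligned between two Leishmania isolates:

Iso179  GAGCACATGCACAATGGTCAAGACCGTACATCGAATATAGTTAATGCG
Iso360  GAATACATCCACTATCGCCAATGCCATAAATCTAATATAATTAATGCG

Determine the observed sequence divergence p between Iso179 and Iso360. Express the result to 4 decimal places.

Differing sites — 3:G/A; 4:C/T; 9:G/C; 13:A/T; 16:G/C; 18:T/C; 22:G/T; 23:A/G; 26:G/A; 29:C/A; 33:G/T; 40:G/A.
There are 12 differences over 48 sites, so p = 12/48 = 0.2500.

0.2500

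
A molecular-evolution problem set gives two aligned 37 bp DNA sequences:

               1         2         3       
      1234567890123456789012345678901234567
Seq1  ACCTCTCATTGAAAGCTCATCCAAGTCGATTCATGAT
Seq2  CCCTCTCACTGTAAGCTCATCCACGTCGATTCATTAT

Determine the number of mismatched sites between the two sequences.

Mismatches occur at site 1 (A→C), site 9 (T→C), site 12 (A→T), site 24 (A→C), site 35 (G→T).
That gives 5 mismatches out of 37 aligned sites, so the Hamming distance is 5.

5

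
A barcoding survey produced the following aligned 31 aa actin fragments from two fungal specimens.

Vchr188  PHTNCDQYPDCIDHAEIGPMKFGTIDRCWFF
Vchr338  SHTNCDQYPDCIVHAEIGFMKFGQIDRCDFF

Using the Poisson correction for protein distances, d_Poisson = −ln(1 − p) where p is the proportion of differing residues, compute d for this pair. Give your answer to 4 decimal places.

The sequences differ at positions 1 (P/S), 13 (D/V), 19 (P/F), 24 (T/Q), 29 (W/D).
p = 5/31 = 0.161290.
d = −ln(1 − 0.161290) = −ln(0.838710) = 0.1759.

0.1759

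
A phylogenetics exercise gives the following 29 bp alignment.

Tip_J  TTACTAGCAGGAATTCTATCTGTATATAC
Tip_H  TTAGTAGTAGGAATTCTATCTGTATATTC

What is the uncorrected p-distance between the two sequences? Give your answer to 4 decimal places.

Differing sites — 4:C/G; 8:C/T; 28:A/T.
There are 3 differences over 29 sites, so p = 3/29 = 0.1034.

0.1034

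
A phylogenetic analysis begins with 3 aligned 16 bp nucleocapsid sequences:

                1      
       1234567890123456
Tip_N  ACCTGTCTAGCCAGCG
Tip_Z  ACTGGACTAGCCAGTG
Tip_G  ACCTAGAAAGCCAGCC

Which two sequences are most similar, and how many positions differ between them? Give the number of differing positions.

Pairwise Hamming distances:
  Tip_N vs Tip_Z: 4
  Tip_N vs Tip_G: 5
  Tip_Z vs Tip_G: 8
The smallest is 4, between Tip_N and Tip_Z.

4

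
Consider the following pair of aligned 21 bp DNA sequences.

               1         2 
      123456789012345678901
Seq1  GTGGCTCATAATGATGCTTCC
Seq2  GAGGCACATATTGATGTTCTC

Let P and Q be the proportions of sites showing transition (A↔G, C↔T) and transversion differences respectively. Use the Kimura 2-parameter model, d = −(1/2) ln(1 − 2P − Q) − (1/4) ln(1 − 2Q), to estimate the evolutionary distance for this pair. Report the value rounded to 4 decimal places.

0.3639

The sequences differ at positions 2 (T/A, transversion), 6 (T/A, transversion), 11 (A/T, transversion), 17 (C/T, transition), 19 (T/C, transition), 20 (C/T, transition).
Of the 6 differences, 3 transitions and 3 transversions over 21 sites: P = 3/21 = 0.142857, Q = 3/21 = 0.142857.
d = −0.5·ln(0.571429) − 0.25·ln(0.714286) = −0.5·(-0.559615) − 0.25·(-0.336472) = 0.3639.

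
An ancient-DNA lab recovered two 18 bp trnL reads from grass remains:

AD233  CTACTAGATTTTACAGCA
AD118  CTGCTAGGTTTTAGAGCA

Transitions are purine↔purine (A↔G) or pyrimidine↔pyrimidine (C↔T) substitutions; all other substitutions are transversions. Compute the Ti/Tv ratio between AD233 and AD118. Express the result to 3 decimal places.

Differing sites — 3:A/G (Ti); 8:A/G (Ti); 14:C/G (Tv).
Of the 3 differences, 2 transitions and 1 transversion, so Ti/Tv = 2/1 = 2.000.

2.000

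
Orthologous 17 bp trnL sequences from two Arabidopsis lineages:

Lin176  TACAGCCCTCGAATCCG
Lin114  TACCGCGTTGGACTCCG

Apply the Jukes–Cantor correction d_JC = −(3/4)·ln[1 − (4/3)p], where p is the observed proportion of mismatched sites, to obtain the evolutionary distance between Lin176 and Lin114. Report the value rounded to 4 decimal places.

The sequences differ at positions 4 (A/C), 7 (C/G), 8 (C/T), 10 (C/G), 13 (A/C).
p = 5/17 = 0.294118.
d = −0.75 · ln(1 − (4/3)·0.294118) = −0.75 · ln(0.607843) = −0.75 · (-0.497839) = 0.3734.

0.3734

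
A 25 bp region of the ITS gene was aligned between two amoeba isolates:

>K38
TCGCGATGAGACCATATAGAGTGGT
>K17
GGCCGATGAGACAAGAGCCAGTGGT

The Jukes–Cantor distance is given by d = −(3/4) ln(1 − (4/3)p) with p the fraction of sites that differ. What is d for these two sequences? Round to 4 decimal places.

Differing sites — 1:T/G; 2:C/G; 3:G/C; 13:C/A; 15:T/G; 17:T/G; 18:A/C; 19:G/C.
p = 8/25 = 0.320000.
d = −0.75 · ln(1 − (4/3)·0.320000) = −0.75 · ln(0.573333) = −0.75 · (-0.556289) = 0.4172.

0.4172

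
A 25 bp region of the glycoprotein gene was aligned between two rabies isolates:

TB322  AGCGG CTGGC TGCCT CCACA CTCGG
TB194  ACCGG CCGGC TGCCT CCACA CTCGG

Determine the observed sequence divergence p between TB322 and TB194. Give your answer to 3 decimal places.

0.080

Differing sites — 2:G/C; 7:T/C.
There are 2 differences over 25 sites, so p = 2/25 = 0.080.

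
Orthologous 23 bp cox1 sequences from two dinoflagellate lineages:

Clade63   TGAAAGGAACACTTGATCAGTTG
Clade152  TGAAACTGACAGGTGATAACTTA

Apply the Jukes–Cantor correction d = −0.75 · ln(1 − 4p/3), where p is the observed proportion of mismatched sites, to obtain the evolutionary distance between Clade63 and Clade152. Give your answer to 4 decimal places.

Differing sites — 6:G/C; 7:G/T; 8:A/G; 12:C/G; 13:T/G; 18:C/A; 20:G/C; 23:G/A.
p = 8/23 = 0.347826.
d = −0.75 · ln(1 − (4/3)·0.347826) = −0.75 · ln(0.536232) = −0.75 · (-0.623188) = 0.4674.

0.4674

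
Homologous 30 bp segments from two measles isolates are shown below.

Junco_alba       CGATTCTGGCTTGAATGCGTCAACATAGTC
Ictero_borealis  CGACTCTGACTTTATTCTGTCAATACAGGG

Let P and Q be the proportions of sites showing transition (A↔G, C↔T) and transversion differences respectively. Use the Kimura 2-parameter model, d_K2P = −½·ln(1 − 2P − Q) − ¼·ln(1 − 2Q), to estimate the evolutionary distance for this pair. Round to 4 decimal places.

0.4479

Mismatches occur at site 4 (T/C, transition), site 9 (G/A, transition), site 13 (G/T, transversion), site 15 (A/T, transversion), site 17 (G/C, transversion), site 18 (C/T, transition), site 24 (C/T, transition), site 26 (T/C, transition), site 29 (T/G, transversion), site 30 (C/G, transversion).
Of the 10 differences, 5 transitions and 5 transversions over 30 sites: P = 5/30 = 0.166667, Q = 5/30 = 0.166667.
d = −0.5·ln(0.499999) − 0.25·ln(0.666666) = −0.5·(-0.693149) − 0.25·(-0.405466) = 0.4479.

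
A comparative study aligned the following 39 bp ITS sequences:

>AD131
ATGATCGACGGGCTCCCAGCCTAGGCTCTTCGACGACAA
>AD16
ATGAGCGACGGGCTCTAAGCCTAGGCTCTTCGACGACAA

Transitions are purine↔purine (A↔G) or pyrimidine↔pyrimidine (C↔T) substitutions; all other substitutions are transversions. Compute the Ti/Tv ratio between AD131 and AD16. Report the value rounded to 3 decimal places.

Mismatches occur at site 5 (T→G, transversion), site 16 (C→T, transition), site 17 (C→A, transversion).
Of the 3 differences, 1 transition and 2 transversions, so Ti/Tv = 1/2 = 0.500.

0.500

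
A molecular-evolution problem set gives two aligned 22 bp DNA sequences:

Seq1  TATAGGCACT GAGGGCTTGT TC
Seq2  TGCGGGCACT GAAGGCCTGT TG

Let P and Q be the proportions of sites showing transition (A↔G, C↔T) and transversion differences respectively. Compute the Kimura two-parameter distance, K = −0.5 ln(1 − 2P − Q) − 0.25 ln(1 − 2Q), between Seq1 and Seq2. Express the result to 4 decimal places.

0.3704

The sequences differ at positions 2 (A/G, transition), 3 (T/C, transition), 4 (A/G, transition), 13 (G/A, transition), 17 (T/C, transition), 22 (C/G, transversion).
Of the 6 differences, 5 transitions and 1 transversion over 22 sites: P = 5/22 = 0.227273, Q = 1/22 = 0.045455.
d = −0.5·ln(0.499999) − 0.25·ln(0.909090) = −0.5·(-0.693149) − 0.25·(-0.095311) = 0.3704.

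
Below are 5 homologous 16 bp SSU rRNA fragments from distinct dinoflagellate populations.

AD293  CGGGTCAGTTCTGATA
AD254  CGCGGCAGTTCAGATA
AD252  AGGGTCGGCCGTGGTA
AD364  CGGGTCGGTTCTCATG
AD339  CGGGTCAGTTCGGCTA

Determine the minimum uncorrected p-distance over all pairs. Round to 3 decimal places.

Pairwise Hamming distances:
  AD293 vs AD254: 3
  AD293 vs AD252: 6
  AD293 vs AD364: 3
  AD293 vs AD339: 2
  AD254 vs AD252: 9
  AD254 vs AD364: 6
  AD254 vs AD339: 4
  AD252 vs AD364: 7
  AD252 vs AD339: 7
  AD364 vs AD339: 5
The smallest is 2 mismatches, between AD293 and AD339; p = 2/16 = 0.125.

0.125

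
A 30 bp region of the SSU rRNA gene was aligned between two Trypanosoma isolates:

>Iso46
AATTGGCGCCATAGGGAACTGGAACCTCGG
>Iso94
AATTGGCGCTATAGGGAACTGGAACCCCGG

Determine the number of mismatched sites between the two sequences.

2

Mismatches occur at site 10 (C↔T), site 27 (T↔C).
That gives 2 mismatches out of 30 aligned sites, so the Hamming distance is 2.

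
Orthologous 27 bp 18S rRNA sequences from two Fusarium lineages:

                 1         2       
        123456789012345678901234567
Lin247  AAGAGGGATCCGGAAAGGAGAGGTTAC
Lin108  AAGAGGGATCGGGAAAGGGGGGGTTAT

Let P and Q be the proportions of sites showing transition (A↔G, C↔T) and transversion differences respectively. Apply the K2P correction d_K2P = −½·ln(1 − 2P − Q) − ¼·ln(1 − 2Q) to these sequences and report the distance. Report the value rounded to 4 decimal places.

0.1693

Differing sites — 11:C/G (Tv); 19:A/G (Ti); 21:A/G (Ti); 27:C/T (Ti).
Of the 4 differences, 3 transitions and 1 transversion over 27 sites: P = 3/27 = 0.111111, Q = 1/27 = 0.037037.
d = −0.5·ln(0.740741) − 0.25·ln(0.925926) = −0.5·(-0.300104) − 0.25·(-0.076961) = 0.1693.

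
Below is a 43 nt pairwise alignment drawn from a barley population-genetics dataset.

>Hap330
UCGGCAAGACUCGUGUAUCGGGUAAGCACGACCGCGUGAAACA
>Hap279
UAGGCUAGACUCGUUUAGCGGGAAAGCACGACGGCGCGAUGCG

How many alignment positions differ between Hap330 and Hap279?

10

The sequences differ at positions 2 (C/A), 6 (A/U), 15 (G/U), 18 (U/G), 23 (U/A), 33 (C/G), 37 (U/C), 40 (A/U), 41 (A/G), 43 (A/G).
That gives 10 mismatches out of 43 aligned sites, so the Hamming distance is 10.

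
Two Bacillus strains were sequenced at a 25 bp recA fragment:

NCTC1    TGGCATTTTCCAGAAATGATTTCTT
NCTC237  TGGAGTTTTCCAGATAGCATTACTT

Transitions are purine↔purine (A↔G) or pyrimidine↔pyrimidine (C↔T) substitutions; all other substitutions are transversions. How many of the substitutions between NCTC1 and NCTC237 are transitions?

The sequences differ at positions 4 (C/A, transversion), 5 (A/G, transition), 15 (A/T, transversion), 17 (T/G, transversion), 18 (G/C, transversion), 22 (T/A, transversion).
Of the 6 differences, 1 transition and 5 transversions, so the answer is 1.

1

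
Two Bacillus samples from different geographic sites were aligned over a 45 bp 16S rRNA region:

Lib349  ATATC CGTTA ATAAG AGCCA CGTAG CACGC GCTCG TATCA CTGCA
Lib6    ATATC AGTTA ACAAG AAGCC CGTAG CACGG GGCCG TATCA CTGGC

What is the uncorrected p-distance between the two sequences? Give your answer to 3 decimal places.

0.222

Mismatches occur at site 6 (C/A), site 12 (T/C), site 17 (G/A), site 18 (C/G), site 20 (A/C), site 30 (C/G), site 32 (C/G), site 33 (T/C), site 44 (C/G), site 45 (A/C).
There are 10 differences over 45 sites, so p = 10/45 = 0.222.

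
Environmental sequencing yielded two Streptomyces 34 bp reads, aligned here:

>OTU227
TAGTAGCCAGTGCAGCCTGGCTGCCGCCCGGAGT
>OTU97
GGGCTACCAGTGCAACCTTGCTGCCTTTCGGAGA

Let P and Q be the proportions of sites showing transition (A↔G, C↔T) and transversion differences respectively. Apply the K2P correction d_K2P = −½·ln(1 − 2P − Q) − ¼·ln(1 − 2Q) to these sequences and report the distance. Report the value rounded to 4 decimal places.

The sequences differ at positions 1 (T/G, transversion), 2 (A/G, transition), 4 (T/C, transition), 5 (A/T, transversion), 6 (G/A, transition), 15 (G/A, transition), 19 (G/T, transversion), 26 (G/T, transversion), 27 (C/T, transition), 28 (C/T, transition), 34 (T/A, transversion).
Of the 11 differences, 6 transitions and 5 transversions over 34 sites: P = 6/34 = 0.176471, Q = 5/34 = 0.147059.
d = −0.5·ln(0.499999) − 0.25·ln(0.705882) = −0.5·(-0.693149) − 0.25·(-0.348307) = 0.4337.

0.4337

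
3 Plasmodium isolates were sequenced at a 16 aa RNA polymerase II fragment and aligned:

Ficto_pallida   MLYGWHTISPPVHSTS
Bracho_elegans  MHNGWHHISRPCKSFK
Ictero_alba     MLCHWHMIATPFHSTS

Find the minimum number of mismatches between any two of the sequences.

Pairwise Hamming distances:
  Ficto_pallida vs Bracho_elegans: 8
  Ficto_pallida vs Ictero_alba: 6
  Bracho_elegans vs Ictero_alba: 10
The smallest is 6, between Ficto_pallida and Ictero_alba.

6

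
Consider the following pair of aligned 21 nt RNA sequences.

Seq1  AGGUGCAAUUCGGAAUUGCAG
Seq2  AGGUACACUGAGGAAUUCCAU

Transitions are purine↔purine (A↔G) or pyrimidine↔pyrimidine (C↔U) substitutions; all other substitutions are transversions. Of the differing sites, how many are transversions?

5

Differing sites — 5:G/A (Ti); 8:A/C (Tv); 10:U/G (Tv); 11:C/A (Tv); 18:G/C (Tv); 21:G/U (Tv).
Of the 6 differences, 1 transition and 5 transversions, so the answer is 5.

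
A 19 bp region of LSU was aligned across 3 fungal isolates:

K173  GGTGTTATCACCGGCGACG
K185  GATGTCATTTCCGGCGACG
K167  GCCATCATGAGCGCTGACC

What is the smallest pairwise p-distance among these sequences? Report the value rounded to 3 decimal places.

0.211

Pairwise Hamming distances:
  K173 vs K185: 4
  K173 vs K167: 9
  K185 vs K167: 9
The smallest is 4 mismatches, between K173 and K185; p = 4/19 = 0.211.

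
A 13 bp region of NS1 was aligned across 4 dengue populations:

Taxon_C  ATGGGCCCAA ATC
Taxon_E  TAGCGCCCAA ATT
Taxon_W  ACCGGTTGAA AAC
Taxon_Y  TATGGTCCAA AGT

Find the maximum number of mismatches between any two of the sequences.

9

Pairwise Hamming distances:
  Taxon_C vs Taxon_E: 4
  Taxon_C vs Taxon_W: 6
  Taxon_C vs Taxon_Y: 6
  Taxon_E vs Taxon_W: 9
  Taxon_E vs Taxon_Y: 4
  Taxon_W vs Taxon_Y: 7
The largest is 9, between Taxon_E and Taxon_W.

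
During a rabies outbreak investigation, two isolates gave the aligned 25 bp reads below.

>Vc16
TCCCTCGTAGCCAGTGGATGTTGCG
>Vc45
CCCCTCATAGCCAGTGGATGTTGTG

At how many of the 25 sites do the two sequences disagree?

Mismatches occur at site 1 (T/C), site 7 (G/A), site 24 (C/T).
That gives 3 mismatches out of 25 aligned sites, so the Hamming distance is 3.

3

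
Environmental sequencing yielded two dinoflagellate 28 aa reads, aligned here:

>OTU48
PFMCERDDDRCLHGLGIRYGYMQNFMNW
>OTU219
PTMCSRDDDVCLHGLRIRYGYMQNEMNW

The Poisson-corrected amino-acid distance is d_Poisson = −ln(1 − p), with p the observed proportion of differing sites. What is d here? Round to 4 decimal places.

0.1967

The sequences differ at positions 2 (F/T), 5 (E/S), 10 (R/V), 16 (G/R), 25 (F/E).
p = 5/28 = 0.178571.
d = −ln(1 − 0.178571) = −ln(0.821429) = 0.1967.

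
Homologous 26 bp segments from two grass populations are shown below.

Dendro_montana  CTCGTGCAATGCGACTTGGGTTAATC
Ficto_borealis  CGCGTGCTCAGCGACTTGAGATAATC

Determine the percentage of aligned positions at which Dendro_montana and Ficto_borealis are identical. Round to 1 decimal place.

Mismatches occur at site 2 (T↔G), site 8 (A↔T), site 9 (A↔C), site 10 (T↔A), site 19 (G↔A), site 21 (T↔A).
20 of the 26 sites match, so the percent identity is 20/26 × 100 = 76.9%.

76.9%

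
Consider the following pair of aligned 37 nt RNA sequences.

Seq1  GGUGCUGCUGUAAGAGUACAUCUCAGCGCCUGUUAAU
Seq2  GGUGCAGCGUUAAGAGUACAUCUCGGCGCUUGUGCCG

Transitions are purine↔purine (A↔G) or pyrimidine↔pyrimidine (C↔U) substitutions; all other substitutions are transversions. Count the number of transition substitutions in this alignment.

The sequences differ at positions 6 (U/A, transversion), 9 (U/G, transversion), 10 (G/U, transversion), 25 (A/G, transition), 30 (C/U, transition), 34 (U/G, transversion), 35 (A/C, transversion), 36 (A/C, transversion), 37 (U/G, transversion).
Of the 9 differences, 2 transitions and 7 transversions, so the answer is 2.

2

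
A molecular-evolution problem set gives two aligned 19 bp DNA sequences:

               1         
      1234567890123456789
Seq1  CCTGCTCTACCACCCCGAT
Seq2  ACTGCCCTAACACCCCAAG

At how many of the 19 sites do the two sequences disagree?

Differing sites — 1:C/A; 6:T/C; 10:C/A; 17:G/A; 19:T/G.
That gives 5 mismatches out of 19 aligned sites, so the Hamming distance is 5.

5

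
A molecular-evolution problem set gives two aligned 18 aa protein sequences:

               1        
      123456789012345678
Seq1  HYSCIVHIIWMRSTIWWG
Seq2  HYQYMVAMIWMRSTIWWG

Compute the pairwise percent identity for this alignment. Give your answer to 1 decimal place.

The sequences differ at positions 3 (S/Q), 4 (C/Y), 5 (I/M), 7 (H/A), 8 (I/M).
13 of the 18 sites match, so the percent identity is 13/18 × 100 = 72.2%.

72.2%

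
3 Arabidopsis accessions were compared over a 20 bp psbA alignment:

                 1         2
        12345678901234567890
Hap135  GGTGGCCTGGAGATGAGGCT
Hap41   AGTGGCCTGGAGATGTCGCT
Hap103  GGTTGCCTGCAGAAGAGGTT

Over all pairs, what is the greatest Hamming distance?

Pairwise Hamming distances:
  Hap135 vs Hap41: 3
  Hap135 vs Hap103: 4
  Hap41 vs Hap103: 7
The largest is 7, between Hap41 and Hap103.

7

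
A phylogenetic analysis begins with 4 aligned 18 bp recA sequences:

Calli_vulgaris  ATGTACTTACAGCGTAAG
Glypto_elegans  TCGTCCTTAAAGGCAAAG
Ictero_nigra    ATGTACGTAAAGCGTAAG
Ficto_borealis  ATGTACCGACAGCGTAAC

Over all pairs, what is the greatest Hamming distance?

Pairwise Hamming distances:
  Calli_vulgaris vs Glypto_elegans: 7
  Calli_vulgaris vs Ictero_nigra: 2
  Calli_vulgaris vs Ficto_borealis: 3
  Glypto_elegans vs Ictero_nigra: 7
  Glypto_elegans vs Ficto_borealis: 10
  Ictero_nigra vs Ficto_borealis: 4
The largest is 10, between Glypto_elegans and Ficto_borealis.

10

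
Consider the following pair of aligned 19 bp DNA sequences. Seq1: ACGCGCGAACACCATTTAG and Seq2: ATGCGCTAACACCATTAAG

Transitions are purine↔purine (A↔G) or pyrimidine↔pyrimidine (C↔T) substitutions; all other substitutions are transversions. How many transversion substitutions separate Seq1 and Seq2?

2

Differing sites — 2:C/T (Ti); 7:G/T (Tv); 17:T/A (Tv).
Of the 3 differences, 1 transition and 2 transversions, so the answer is 2.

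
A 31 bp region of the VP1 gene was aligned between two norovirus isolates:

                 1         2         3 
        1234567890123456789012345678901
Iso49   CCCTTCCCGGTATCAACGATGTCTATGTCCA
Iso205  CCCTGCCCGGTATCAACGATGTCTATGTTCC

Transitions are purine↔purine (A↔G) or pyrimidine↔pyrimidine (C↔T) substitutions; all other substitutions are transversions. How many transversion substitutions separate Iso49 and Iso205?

2

The sequences differ at positions 5 (T/G, transversion), 29 (C/T, transition), 31 (A/C, transversion).
Of the 3 differences, 1 transition and 2 transversions, so the answer is 2.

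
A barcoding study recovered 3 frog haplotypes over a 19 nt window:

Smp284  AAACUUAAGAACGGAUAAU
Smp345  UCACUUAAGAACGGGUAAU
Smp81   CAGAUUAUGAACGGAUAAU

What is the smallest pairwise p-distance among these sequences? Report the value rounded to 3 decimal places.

Pairwise Hamming distances:
  Smp284 vs Smp345: 3
  Smp284 vs Smp81: 4
  Smp345 vs Smp81: 6
The smallest is 3 mismatches, between Smp284 and Smp345; p = 3/19 = 0.158.

0.158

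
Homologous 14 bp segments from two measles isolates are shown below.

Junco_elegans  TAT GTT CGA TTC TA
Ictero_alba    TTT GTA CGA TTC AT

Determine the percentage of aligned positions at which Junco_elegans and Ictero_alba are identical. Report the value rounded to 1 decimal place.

Differing sites — 2:A/T; 6:T/A; 13:T/A; 14:A/T.
10 of the 14 sites match, so the percent identity is 10/14 × 100 = 71.4%.

71.4%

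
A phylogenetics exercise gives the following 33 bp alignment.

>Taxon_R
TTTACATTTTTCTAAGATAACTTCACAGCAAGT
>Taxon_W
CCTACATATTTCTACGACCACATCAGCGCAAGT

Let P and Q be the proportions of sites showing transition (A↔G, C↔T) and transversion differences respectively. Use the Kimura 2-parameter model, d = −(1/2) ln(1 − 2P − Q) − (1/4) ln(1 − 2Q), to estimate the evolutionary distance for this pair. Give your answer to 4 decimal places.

Differing sites — 1:T/C (Ti); 2:T/C (Ti); 8:T/A (Tv); 15:A/C (Tv); 18:T/C (Ti); 19:A/C (Tv); 22:T/A (Tv); 26:C/G (Tv); 27:A/C (Tv).
Of the 9 differences, 3 transitions and 6 transversions over 33 sites: P = 3/33 = 0.090909, Q = 6/33 = 0.181818.
d = −0.5·ln(0.636364) − 0.25·ln(0.636364) = −0.5·(-0.451985) − 0.25·(-0.451985) = 0.3390.

0.3390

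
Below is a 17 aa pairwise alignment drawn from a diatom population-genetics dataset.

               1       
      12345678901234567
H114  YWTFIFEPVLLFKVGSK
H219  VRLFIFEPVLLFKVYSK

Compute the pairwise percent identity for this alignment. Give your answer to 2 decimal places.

76.47%

Mismatches occur at site 1 (Y↔V), site 2 (W↔R), site 3 (T↔L), site 15 (G↔Y).
13 of the 17 sites match, so the percent identity is 13/17 × 100 = 76.47%.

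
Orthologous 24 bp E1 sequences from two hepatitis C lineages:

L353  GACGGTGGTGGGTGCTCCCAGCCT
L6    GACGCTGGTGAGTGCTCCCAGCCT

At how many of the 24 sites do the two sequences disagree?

2

Differing sites — 5:G/C; 11:G/A.
That gives 2 mismatches out of 24 aligned sites, so the Hamming distance is 2.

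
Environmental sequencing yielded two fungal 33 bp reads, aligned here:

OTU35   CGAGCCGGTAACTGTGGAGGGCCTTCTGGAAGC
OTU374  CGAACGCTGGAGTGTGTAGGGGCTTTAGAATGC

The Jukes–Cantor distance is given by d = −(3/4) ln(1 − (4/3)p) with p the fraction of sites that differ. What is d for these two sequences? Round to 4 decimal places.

Mismatches occur at site 4 (G↔A), site 6 (C↔G), site 7 (G↔C), site 8 (G↔T), site 9 (T↔G), site 10 (A↔G), site 12 (C↔G), site 17 (G↔T), site 22 (C↔G), site 26 (C↔T), site 27 (T↔A), site 29 (G↔A), site 31 (A↔T).
p = 13/33 = 0.393939.
d = −0.75 · ln(1 − (4/3)·0.393939) = −0.75 · ln(0.474748) = −0.75 · (-0.744971) = 0.5587.

0.5587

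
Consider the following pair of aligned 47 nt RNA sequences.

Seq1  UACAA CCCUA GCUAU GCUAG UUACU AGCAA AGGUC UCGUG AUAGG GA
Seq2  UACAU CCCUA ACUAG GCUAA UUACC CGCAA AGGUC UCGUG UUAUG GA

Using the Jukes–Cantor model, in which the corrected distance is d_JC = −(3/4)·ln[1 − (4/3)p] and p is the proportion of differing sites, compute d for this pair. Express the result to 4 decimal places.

0.1931

Mismatches occur at site 5 (A→U), site 11 (G→A), site 15 (U→G), site 20 (G→A), site 25 (U→C), site 26 (A→C), site 41 (A→U), site 44 (G→U).
p = 8/47 = 0.170213.
d = −0.75 · ln(1 − (4/3)·0.170213) = −0.75 · ln(0.773049) = −0.75 · (-0.257413) = 0.1931.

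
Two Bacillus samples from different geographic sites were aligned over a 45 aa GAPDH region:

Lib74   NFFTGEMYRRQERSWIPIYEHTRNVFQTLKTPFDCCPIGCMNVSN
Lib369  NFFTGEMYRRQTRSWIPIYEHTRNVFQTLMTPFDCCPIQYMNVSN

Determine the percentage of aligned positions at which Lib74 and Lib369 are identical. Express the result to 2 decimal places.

91.11%

Differing sites — 12:E/T; 30:K/M; 39:G/Q; 40:C/Y.
41 of the 45 sites match, so the percent identity is 41/45 × 100 = 91.11%.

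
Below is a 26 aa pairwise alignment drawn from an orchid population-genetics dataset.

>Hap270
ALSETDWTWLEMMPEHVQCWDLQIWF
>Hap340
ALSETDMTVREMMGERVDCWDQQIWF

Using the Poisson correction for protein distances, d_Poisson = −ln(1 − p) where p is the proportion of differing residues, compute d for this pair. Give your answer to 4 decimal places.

Mismatches occur at site 7 (W↔M), site 9 (W↔V), site 10 (L↔R), site 14 (P↔G), site 16 (H↔R), site 18 (Q↔D), site 22 (L↔Q).
p = 7/26 = 0.269231.
d = −ln(1 − 0.269231) = −ln(0.730769) = 0.3137.

0.3137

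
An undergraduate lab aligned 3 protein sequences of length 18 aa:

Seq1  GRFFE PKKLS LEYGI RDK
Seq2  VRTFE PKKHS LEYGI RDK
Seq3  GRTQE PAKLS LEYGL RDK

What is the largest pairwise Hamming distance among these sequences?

5

Pairwise Hamming distances:
  Seq1 vs Seq2: 3
  Seq1 vs Seq3: 4
  Seq2 vs Seq3: 5
The largest is 5, between Seq2 and Seq3.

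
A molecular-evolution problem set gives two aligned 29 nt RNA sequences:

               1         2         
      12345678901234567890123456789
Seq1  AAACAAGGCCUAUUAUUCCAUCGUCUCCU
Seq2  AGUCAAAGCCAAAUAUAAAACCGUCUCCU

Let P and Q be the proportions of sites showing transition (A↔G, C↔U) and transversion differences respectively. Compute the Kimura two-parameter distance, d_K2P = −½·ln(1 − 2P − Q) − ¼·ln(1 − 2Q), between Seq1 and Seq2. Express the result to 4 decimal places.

0.4006

Mismatches occur at site 2 (A→G, transition), site 3 (A→U, transversion), site 7 (G→A, transition), site 11 (U→A, transversion), site 13 (U→A, transversion), site 17 (U→A, transversion), site 18 (C→A, transversion), site 19 (C→A, transversion), site 21 (U→C, transition).
Of the 9 differences, 3 transitions and 6 transversions over 29 sites: P = 3/29 = 0.103448, Q = 6/29 = 0.206897.
d = −0.5·ln(0.586207) − 0.25·ln(0.586206) = −0.5·(-0.534082) − 0.25·(-0.534084) = 0.4006.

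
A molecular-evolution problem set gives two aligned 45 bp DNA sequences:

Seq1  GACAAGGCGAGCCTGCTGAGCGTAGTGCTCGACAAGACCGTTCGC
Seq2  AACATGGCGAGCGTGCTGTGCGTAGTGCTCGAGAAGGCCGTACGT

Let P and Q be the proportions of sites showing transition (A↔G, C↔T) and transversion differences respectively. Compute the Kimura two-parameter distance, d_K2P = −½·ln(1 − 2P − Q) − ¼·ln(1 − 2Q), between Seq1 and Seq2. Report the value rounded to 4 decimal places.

Differing sites — 1:G/A (Ti); 5:A/T (Tv); 13:C/G (Tv); 19:A/T (Tv); 33:C/G (Tv); 37:A/G (Ti); 42:T/A (Tv); 45:C/T (Ti).
Of the 8 differences, 3 transitions and 5 transversions over 45 sites: P = 3/45 = 0.066667, Q = 5/45 = 0.111111.
d = −0.5·ln(0.755555) − 0.25·ln(0.777778) = −0.5·(-0.280303) − 0.25·(-0.251314) = 0.2030.

0.2030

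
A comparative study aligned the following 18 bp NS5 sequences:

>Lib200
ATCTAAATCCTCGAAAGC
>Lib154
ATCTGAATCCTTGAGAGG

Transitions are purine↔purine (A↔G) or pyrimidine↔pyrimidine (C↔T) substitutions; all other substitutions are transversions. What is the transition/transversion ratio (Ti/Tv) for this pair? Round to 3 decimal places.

Differing sites — 5:A/G (Ti); 12:C/T (Ti); 15:A/G (Ti); 18:C/G (Tv).
Of the 4 differences, 3 transitions and 1 transversion, so Ti/Tv = 3/1 = 3.000.

3.000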